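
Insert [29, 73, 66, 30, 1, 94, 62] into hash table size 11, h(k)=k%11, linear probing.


Insert 29: h=7 -> slot 7
Insert 73: h=7, 1 probes -> slot 8
Insert 66: h=0 -> slot 0
Insert 30: h=8, 1 probes -> slot 9
Insert 1: h=1 -> slot 1
Insert 94: h=6 -> slot 6
Insert 62: h=7, 3 probes -> slot 10

Table: [66, 1, None, None, None, None, 94, 29, 73, 30, 62]


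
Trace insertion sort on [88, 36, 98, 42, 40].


Initial: [88, 36, 98, 42, 40]
Insert 36: [36, 88, 98, 42, 40]
Insert 98: [36, 88, 98, 42, 40]
Insert 42: [36, 42, 88, 98, 40]
Insert 40: [36, 40, 42, 88, 98]

Sorted: [36, 40, 42, 88, 98]


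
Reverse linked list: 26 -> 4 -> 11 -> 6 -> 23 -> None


Step 1: curr=26, set curr.next=prev(None) | reversed so far: 26
Step 2: curr=4, set curr.next=prev(26) | reversed so far: 4 -> 26
Step 3: curr=11, set curr.next=prev(4) | reversed so far: 11 -> 4 -> 26
Step 4: curr=6, set curr.next=prev(11) | reversed so far: 6 -> 11 -> 4 -> 26
Step 5: curr=23, set curr.next=prev(6) | reversed so far: 23 -> 6 -> 11 -> 4 -> 26

23 -> 6 -> 11 -> 4 -> 26 -> None


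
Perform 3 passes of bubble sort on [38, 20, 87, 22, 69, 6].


Initial: [38, 20, 87, 22, 69, 6]
Pass 1: [20, 38, 22, 69, 6, 87] (4 swaps)
Pass 2: [20, 22, 38, 6, 69, 87] (2 swaps)
Pass 3: [20, 22, 6, 38, 69, 87] (1 swaps)

After 3 passes: [20, 22, 6, 38, 69, 87]


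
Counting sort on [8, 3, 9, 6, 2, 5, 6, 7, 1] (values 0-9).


Input: [8, 3, 9, 6, 2, 5, 6, 7, 1]
Counts: [0, 1, 1, 1, 0, 1, 2, 1, 1, 1]

Sorted: [1, 2, 3, 5, 6, 6, 7, 8, 9]


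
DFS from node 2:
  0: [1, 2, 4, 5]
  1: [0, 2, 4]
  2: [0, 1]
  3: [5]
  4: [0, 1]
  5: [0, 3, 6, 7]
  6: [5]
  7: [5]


Visit 2, push [1, 0]
Visit 0, push [5, 4, 1]
Visit 1, push [4]
Visit 4, push []
Visit 5, push [7, 6, 3]
Visit 3, push []
Visit 6, push []
Visit 7, push []

DFS order: [2, 0, 1, 4, 5, 3, 6, 7]


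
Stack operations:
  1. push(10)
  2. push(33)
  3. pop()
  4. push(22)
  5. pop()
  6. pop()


push(10) -> [10]
push(33) -> [10, 33]
pop()->33, [10]
push(22) -> [10, 22]
pop()->22, [10]
pop()->10, []

Final stack: []


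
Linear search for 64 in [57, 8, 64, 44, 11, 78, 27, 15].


i=0: 57!=64
i=1: 8!=64
i=2: 64==64 found!

Found at 2, 3 comps


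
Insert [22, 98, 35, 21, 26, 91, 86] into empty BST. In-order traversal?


Insert 22: root
Insert 98: R from 22
Insert 35: R from 22 -> L from 98
Insert 21: L from 22
Insert 26: R from 22 -> L from 98 -> L from 35
Insert 91: R from 22 -> L from 98 -> R from 35
Insert 86: R from 22 -> L from 98 -> R from 35 -> L from 91

In-order: [21, 22, 26, 35, 86, 91, 98]


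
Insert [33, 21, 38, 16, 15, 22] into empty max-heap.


Insert 33: [33]
Insert 21: [33, 21]
Insert 38: [38, 21, 33]
Insert 16: [38, 21, 33, 16]
Insert 15: [38, 21, 33, 16, 15]
Insert 22: [38, 21, 33, 16, 15, 22]

Final heap: [38, 21, 33, 16, 15, 22]


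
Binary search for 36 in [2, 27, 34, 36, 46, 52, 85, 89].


Step 1: lo=0, hi=7, mid=3, val=36

Found at index 3


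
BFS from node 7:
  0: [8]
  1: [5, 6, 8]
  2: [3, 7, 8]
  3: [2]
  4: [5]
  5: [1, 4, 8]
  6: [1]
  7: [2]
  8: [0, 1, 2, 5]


Visit 7, enqueue [2]
Visit 2, enqueue [3, 8]
Visit 3, enqueue []
Visit 8, enqueue [0, 1, 5]
Visit 0, enqueue []
Visit 1, enqueue [6]
Visit 5, enqueue [4]
Visit 6, enqueue []
Visit 4, enqueue []

BFS order: [7, 2, 3, 8, 0, 1, 5, 6, 4]


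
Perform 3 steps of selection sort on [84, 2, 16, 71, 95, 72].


Initial: [84, 2, 16, 71, 95, 72]
Step 1: min=2 at 1
  Swap: [2, 84, 16, 71, 95, 72]
Step 2: min=16 at 2
  Swap: [2, 16, 84, 71, 95, 72]
Step 3: min=71 at 3
  Swap: [2, 16, 71, 84, 95, 72]

After 3 steps: [2, 16, 71, 84, 95, 72]


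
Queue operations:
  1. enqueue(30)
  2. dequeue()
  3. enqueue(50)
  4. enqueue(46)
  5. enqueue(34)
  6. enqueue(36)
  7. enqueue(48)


enqueue(30) -> [30]
dequeue()->30, []
enqueue(50) -> [50]
enqueue(46) -> [50, 46]
enqueue(34) -> [50, 46, 34]
enqueue(36) -> [50, 46, 34, 36]
enqueue(48) -> [50, 46, 34, 36, 48]

Final queue: [50, 46, 34, 36, 48]


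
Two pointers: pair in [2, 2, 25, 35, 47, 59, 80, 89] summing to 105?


lo=0(2)+hi=7(89)=91
lo=1(2)+hi=7(89)=91
lo=2(25)+hi=7(89)=114
lo=2(25)+hi=6(80)=105

Yes: 25+80=105


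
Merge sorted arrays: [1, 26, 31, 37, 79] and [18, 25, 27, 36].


Take 1 from A
Take 18 from B
Take 25 from B
Take 26 from A
Take 27 from B
Take 31 from A
Take 36 from B

Merged: [1, 18, 25, 26, 27, 31, 36, 37, 79]


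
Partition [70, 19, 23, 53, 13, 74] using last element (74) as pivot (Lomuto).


Pivot: 74
  70 <= 74: advance i (no swap)
  19 <= 74: advance i (no swap)
  23 <= 74: advance i (no swap)
  53 <= 74: advance i (no swap)
  13 <= 74: advance i (no swap)
Place pivot at 5: [70, 19, 23, 53, 13, 74]

Partitioned: [70, 19, 23, 53, 13, 74]


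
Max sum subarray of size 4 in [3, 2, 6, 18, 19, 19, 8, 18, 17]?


[0:4]: 29
[1:5]: 45
[2:6]: 62
[3:7]: 64
[4:8]: 64
[5:9]: 62

Max: 64 at [3:7]


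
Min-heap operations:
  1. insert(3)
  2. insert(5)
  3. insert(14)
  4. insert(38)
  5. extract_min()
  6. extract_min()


insert(3) -> [3]
insert(5) -> [3, 5]
insert(14) -> [3, 5, 14]
insert(38) -> [3, 5, 14, 38]
extract_min()->3, [5, 38, 14]
extract_min()->5, [14, 38]

Final heap: [14, 38]


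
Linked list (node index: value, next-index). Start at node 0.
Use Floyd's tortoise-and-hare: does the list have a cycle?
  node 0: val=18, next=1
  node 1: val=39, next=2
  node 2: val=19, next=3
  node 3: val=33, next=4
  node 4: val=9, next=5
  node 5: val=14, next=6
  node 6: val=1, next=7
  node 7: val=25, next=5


Floyd's tortoise (slow, +1) and hare (fast, +2):
  init: slow=0, fast=0
  step 1: slow=1, fast=2
  step 2: slow=2, fast=4
  step 3: slow=3, fast=6
  step 4: slow=4, fast=5
  step 5: slow=5, fast=7
  step 6: slow=6, fast=6
  slow == fast at node 6: cycle detected

Cycle: yes


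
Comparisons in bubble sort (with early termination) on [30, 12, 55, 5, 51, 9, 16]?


Algorithm: bubble sort (with early termination)
Input: [30, 12, 55, 5, 51, 9, 16]
Sorted: [5, 9, 12, 16, 30, 51, 55]

20


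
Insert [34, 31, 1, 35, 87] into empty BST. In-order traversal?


Insert 34: root
Insert 31: L from 34
Insert 1: L from 34 -> L from 31
Insert 35: R from 34
Insert 87: R from 34 -> R from 35

In-order: [1, 31, 34, 35, 87]


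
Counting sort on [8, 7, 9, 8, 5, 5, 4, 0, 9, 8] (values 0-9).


Input: [8, 7, 9, 8, 5, 5, 4, 0, 9, 8]
Counts: [1, 0, 0, 0, 1, 2, 0, 1, 3, 2]

Sorted: [0, 4, 5, 5, 7, 8, 8, 8, 9, 9]


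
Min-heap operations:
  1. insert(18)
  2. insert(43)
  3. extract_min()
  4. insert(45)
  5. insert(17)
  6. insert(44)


insert(18) -> [18]
insert(43) -> [18, 43]
extract_min()->18, [43]
insert(45) -> [43, 45]
insert(17) -> [17, 45, 43]
insert(44) -> [17, 44, 43, 45]

Final heap: [17, 44, 43, 45]


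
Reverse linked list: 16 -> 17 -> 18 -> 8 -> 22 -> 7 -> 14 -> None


Step 1: curr=16, set curr.next=prev(None) | reversed so far: 16
Step 2: curr=17, set curr.next=prev(16) | reversed so far: 17 -> 16
Step 3: curr=18, set curr.next=prev(17) | reversed so far: 18 -> 17 -> 16
Step 4: curr=8, set curr.next=prev(18) | reversed so far: 8 -> 18 -> 17 -> 16
Step 5: curr=22, set curr.next=prev(8) | reversed so far: 22 -> 8 -> 18 -> 17 -> 16
Step 6: curr=7, set curr.next=prev(22) | reversed so far: 7 -> 22 -> 8 -> 18 -> 17 -> 16
Step 7: curr=14, set curr.next=prev(7) | reversed so far: 14 -> 7 -> 22 -> 8 -> 18 -> 17 -> 16

14 -> 7 -> 22 -> 8 -> 18 -> 17 -> 16 -> None


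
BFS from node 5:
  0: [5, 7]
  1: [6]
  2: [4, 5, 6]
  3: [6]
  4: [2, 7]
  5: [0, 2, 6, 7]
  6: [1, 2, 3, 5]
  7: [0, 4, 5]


Visit 5, enqueue [0, 2, 6, 7]
Visit 0, enqueue []
Visit 2, enqueue [4]
Visit 6, enqueue [1, 3]
Visit 7, enqueue []
Visit 4, enqueue []
Visit 1, enqueue []
Visit 3, enqueue []

BFS order: [5, 0, 2, 6, 7, 4, 1, 3]


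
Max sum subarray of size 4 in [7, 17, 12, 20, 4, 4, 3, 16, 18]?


[0:4]: 56
[1:5]: 53
[2:6]: 40
[3:7]: 31
[4:8]: 27
[5:9]: 41

Max: 56 at [0:4]


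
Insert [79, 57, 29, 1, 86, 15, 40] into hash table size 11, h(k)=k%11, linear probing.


Insert 79: h=2 -> slot 2
Insert 57: h=2, 1 probes -> slot 3
Insert 29: h=7 -> slot 7
Insert 1: h=1 -> slot 1
Insert 86: h=9 -> slot 9
Insert 15: h=4 -> slot 4
Insert 40: h=7, 1 probes -> slot 8

Table: [None, 1, 79, 57, 15, None, None, 29, 40, 86, None]


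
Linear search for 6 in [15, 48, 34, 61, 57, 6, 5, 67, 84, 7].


i=0: 15!=6
i=1: 48!=6
i=2: 34!=6
i=3: 61!=6
i=4: 57!=6
i=5: 6==6 found!

Found at 5, 6 comps


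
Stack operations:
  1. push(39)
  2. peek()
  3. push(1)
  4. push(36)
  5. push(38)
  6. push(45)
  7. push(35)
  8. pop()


push(39) -> [39]
peek()->39
push(1) -> [39, 1]
push(36) -> [39, 1, 36]
push(38) -> [39, 1, 36, 38]
push(45) -> [39, 1, 36, 38, 45]
push(35) -> [39, 1, 36, 38, 45, 35]
pop()->35, [39, 1, 36, 38, 45]

Final stack: [39, 1, 36, 38, 45]


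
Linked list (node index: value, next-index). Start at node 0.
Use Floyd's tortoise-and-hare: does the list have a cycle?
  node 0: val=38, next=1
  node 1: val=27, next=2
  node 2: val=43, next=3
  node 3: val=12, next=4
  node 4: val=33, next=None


Floyd's tortoise (slow, +1) and hare (fast, +2):
  init: slow=0, fast=0
  step 1: slow=1, fast=2
  step 2: slow=2, fast=4
  step 3: fast -> None, no cycle

Cycle: no


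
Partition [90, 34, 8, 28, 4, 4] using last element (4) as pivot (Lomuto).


Pivot: 4
  4 <= 4: swap -> [4, 34, 8, 28, 90, 4]
Place pivot at 1: [4, 4, 8, 28, 90, 34]

Partitioned: [4, 4, 8, 28, 90, 34]


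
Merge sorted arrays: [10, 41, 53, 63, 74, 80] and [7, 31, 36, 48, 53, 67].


Take 7 from B
Take 10 from A
Take 31 from B
Take 36 from B
Take 41 from A
Take 48 from B
Take 53 from A
Take 53 from B
Take 63 from A
Take 67 from B

Merged: [7, 10, 31, 36, 41, 48, 53, 53, 63, 67, 74, 80]


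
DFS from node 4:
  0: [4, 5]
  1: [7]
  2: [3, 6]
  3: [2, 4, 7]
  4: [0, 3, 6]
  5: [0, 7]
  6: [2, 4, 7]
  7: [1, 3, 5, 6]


Visit 4, push [6, 3, 0]
Visit 0, push [5]
Visit 5, push [7]
Visit 7, push [6, 3, 1]
Visit 1, push []
Visit 3, push [2]
Visit 2, push [6]
Visit 6, push []

DFS order: [4, 0, 5, 7, 1, 3, 2, 6]


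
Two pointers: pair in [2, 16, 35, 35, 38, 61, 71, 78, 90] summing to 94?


lo=0(2)+hi=8(90)=92
lo=1(16)+hi=8(90)=106
lo=1(16)+hi=7(78)=94

Yes: 16+78=94


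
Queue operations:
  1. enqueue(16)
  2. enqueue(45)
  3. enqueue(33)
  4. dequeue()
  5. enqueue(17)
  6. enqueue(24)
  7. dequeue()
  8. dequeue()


enqueue(16) -> [16]
enqueue(45) -> [16, 45]
enqueue(33) -> [16, 45, 33]
dequeue()->16, [45, 33]
enqueue(17) -> [45, 33, 17]
enqueue(24) -> [45, 33, 17, 24]
dequeue()->45, [33, 17, 24]
dequeue()->33, [17, 24]

Final queue: [17, 24]


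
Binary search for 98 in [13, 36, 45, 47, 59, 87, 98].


Step 1: lo=0, hi=6, mid=3, val=47
Step 2: lo=4, hi=6, mid=5, val=87
Step 3: lo=6, hi=6, mid=6, val=98

Found at index 6


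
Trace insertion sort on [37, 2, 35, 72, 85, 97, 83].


Initial: [37, 2, 35, 72, 85, 97, 83]
Insert 2: [2, 37, 35, 72, 85, 97, 83]
Insert 35: [2, 35, 37, 72, 85, 97, 83]
Insert 72: [2, 35, 37, 72, 85, 97, 83]
Insert 85: [2, 35, 37, 72, 85, 97, 83]
Insert 97: [2, 35, 37, 72, 85, 97, 83]
Insert 83: [2, 35, 37, 72, 83, 85, 97]

Sorted: [2, 35, 37, 72, 83, 85, 97]


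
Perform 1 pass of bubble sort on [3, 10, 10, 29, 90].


Initial: [3, 10, 10, 29, 90]
Pass 1: [3, 10, 10, 29, 90] (0 swaps)

After 1 pass: [3, 10, 10, 29, 90]


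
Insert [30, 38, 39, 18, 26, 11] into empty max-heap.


Insert 30: [30]
Insert 38: [38, 30]
Insert 39: [39, 30, 38]
Insert 18: [39, 30, 38, 18]
Insert 26: [39, 30, 38, 18, 26]
Insert 11: [39, 30, 38, 18, 26, 11]

Final heap: [39, 30, 38, 18, 26, 11]


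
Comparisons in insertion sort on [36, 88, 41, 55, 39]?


Algorithm: insertion sort
Input: [36, 88, 41, 55, 39]
Sorted: [36, 39, 41, 55, 88]

9


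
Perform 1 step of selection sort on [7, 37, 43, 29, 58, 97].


Initial: [7, 37, 43, 29, 58, 97]
Step 1: min=7 at 0
  Swap: [7, 37, 43, 29, 58, 97]

After 1 step: [7, 37, 43, 29, 58, 97]


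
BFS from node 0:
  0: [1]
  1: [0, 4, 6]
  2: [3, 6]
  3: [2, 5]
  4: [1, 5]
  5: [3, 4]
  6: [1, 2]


Visit 0, enqueue [1]
Visit 1, enqueue [4, 6]
Visit 4, enqueue [5]
Visit 6, enqueue [2]
Visit 5, enqueue [3]
Visit 2, enqueue []
Visit 3, enqueue []

BFS order: [0, 1, 4, 6, 5, 2, 3]


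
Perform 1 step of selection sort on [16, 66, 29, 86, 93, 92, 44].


Initial: [16, 66, 29, 86, 93, 92, 44]
Step 1: min=16 at 0
  Swap: [16, 66, 29, 86, 93, 92, 44]

After 1 step: [16, 66, 29, 86, 93, 92, 44]


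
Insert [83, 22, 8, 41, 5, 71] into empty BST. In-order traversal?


Insert 83: root
Insert 22: L from 83
Insert 8: L from 83 -> L from 22
Insert 41: L from 83 -> R from 22
Insert 5: L from 83 -> L from 22 -> L from 8
Insert 71: L from 83 -> R from 22 -> R from 41

In-order: [5, 8, 22, 41, 71, 83]


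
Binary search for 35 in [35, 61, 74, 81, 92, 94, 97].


Step 1: lo=0, hi=6, mid=3, val=81
Step 2: lo=0, hi=2, mid=1, val=61
Step 3: lo=0, hi=0, mid=0, val=35

Found at index 0


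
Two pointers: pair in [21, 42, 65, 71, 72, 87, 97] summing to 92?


lo=0(21)+hi=6(97)=118
lo=0(21)+hi=5(87)=108
lo=0(21)+hi=4(72)=93
lo=0(21)+hi=3(71)=92

Yes: 21+71=92


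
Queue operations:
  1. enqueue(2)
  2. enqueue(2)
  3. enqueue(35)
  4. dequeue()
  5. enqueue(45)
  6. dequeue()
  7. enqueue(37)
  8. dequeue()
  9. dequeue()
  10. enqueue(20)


enqueue(2) -> [2]
enqueue(2) -> [2, 2]
enqueue(35) -> [2, 2, 35]
dequeue()->2, [2, 35]
enqueue(45) -> [2, 35, 45]
dequeue()->2, [35, 45]
enqueue(37) -> [35, 45, 37]
dequeue()->35, [45, 37]
dequeue()->45, [37]
enqueue(20) -> [37, 20]

Final queue: [37, 20]


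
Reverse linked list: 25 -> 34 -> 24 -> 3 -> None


Step 1: curr=25, set curr.next=prev(None) | reversed so far: 25
Step 2: curr=34, set curr.next=prev(25) | reversed so far: 34 -> 25
Step 3: curr=24, set curr.next=prev(34) | reversed so far: 24 -> 34 -> 25
Step 4: curr=3, set curr.next=prev(24) | reversed so far: 3 -> 24 -> 34 -> 25

3 -> 24 -> 34 -> 25 -> None


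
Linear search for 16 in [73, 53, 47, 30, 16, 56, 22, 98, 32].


i=0: 73!=16
i=1: 53!=16
i=2: 47!=16
i=3: 30!=16
i=4: 16==16 found!

Found at 4, 5 comps


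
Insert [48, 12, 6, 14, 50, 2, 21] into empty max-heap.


Insert 48: [48]
Insert 12: [48, 12]
Insert 6: [48, 12, 6]
Insert 14: [48, 14, 6, 12]
Insert 50: [50, 48, 6, 12, 14]
Insert 2: [50, 48, 6, 12, 14, 2]
Insert 21: [50, 48, 21, 12, 14, 2, 6]

Final heap: [50, 48, 21, 12, 14, 2, 6]


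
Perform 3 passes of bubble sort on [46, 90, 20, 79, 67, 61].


Initial: [46, 90, 20, 79, 67, 61]
Pass 1: [46, 20, 79, 67, 61, 90] (4 swaps)
Pass 2: [20, 46, 67, 61, 79, 90] (3 swaps)
Pass 3: [20, 46, 61, 67, 79, 90] (1 swaps)

After 3 passes: [20, 46, 61, 67, 79, 90]


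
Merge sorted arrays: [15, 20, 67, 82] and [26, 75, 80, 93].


Take 15 from A
Take 20 from A
Take 26 from B
Take 67 from A
Take 75 from B
Take 80 from B
Take 82 from A

Merged: [15, 20, 26, 67, 75, 80, 82, 93]


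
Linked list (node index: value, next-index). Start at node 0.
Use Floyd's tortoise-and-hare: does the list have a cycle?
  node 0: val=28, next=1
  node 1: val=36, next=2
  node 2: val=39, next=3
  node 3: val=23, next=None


Floyd's tortoise (slow, +1) and hare (fast, +2):
  init: slow=0, fast=0
  step 1: slow=1, fast=2
  step 2: fast 2->3->None, no cycle

Cycle: no


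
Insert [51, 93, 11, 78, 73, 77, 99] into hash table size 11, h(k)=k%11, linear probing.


Insert 51: h=7 -> slot 7
Insert 93: h=5 -> slot 5
Insert 11: h=0 -> slot 0
Insert 78: h=1 -> slot 1
Insert 73: h=7, 1 probes -> slot 8
Insert 77: h=0, 2 probes -> slot 2
Insert 99: h=0, 3 probes -> slot 3

Table: [11, 78, 77, 99, None, 93, None, 51, 73, None, None]


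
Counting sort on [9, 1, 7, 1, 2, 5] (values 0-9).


Input: [9, 1, 7, 1, 2, 5]
Counts: [0, 2, 1, 0, 0, 1, 0, 1, 0, 1]

Sorted: [1, 1, 2, 5, 7, 9]


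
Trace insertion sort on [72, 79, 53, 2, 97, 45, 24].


Initial: [72, 79, 53, 2, 97, 45, 24]
Insert 79: [72, 79, 53, 2, 97, 45, 24]
Insert 53: [53, 72, 79, 2, 97, 45, 24]
Insert 2: [2, 53, 72, 79, 97, 45, 24]
Insert 97: [2, 53, 72, 79, 97, 45, 24]
Insert 45: [2, 45, 53, 72, 79, 97, 24]
Insert 24: [2, 24, 45, 53, 72, 79, 97]

Sorted: [2, 24, 45, 53, 72, 79, 97]


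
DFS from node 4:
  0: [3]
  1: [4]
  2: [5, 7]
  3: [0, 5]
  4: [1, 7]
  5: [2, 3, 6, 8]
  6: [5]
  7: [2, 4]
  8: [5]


Visit 4, push [7, 1]
Visit 1, push []
Visit 7, push [2]
Visit 2, push [5]
Visit 5, push [8, 6, 3]
Visit 3, push [0]
Visit 0, push []
Visit 6, push []
Visit 8, push []

DFS order: [4, 1, 7, 2, 5, 3, 0, 6, 8]


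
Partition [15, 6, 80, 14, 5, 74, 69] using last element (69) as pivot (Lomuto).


Pivot: 69
  15 <= 69: advance i (no swap)
  6 <= 69: advance i (no swap)
  14 <= 69: swap -> [15, 6, 14, 80, 5, 74, 69]
  5 <= 69: swap -> [15, 6, 14, 5, 80, 74, 69]
Place pivot at 4: [15, 6, 14, 5, 69, 74, 80]

Partitioned: [15, 6, 14, 5, 69, 74, 80]


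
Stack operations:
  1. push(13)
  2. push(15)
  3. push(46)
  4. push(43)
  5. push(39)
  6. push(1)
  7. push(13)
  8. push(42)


push(13) -> [13]
push(15) -> [13, 15]
push(46) -> [13, 15, 46]
push(43) -> [13, 15, 46, 43]
push(39) -> [13, 15, 46, 43, 39]
push(1) -> [13, 15, 46, 43, 39, 1]
push(13) -> [13, 15, 46, 43, 39, 1, 13]
push(42) -> [13, 15, 46, 43, 39, 1, 13, 42]

Final stack: [13, 15, 46, 43, 39, 1, 13, 42]


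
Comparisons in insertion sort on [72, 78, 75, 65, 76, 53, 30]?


Algorithm: insertion sort
Input: [72, 78, 75, 65, 76, 53, 30]
Sorted: [30, 53, 65, 72, 75, 76, 78]

19


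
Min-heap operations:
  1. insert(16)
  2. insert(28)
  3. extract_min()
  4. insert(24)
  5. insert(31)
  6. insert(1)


insert(16) -> [16]
insert(28) -> [16, 28]
extract_min()->16, [28]
insert(24) -> [24, 28]
insert(31) -> [24, 28, 31]
insert(1) -> [1, 24, 31, 28]

Final heap: [1, 24, 31, 28]


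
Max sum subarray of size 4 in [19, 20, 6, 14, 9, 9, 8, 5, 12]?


[0:4]: 59
[1:5]: 49
[2:6]: 38
[3:7]: 40
[4:8]: 31
[5:9]: 34

Max: 59 at [0:4]


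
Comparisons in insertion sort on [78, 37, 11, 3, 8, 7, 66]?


Algorithm: insertion sort
Input: [78, 37, 11, 3, 8, 7, 66]
Sorted: [3, 7, 8, 11, 37, 66, 78]

17


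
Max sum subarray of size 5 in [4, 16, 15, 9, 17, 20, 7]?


[0:5]: 61
[1:6]: 77
[2:7]: 68

Max: 77 at [1:6]


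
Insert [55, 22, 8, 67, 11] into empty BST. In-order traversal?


Insert 55: root
Insert 22: L from 55
Insert 8: L from 55 -> L from 22
Insert 67: R from 55
Insert 11: L from 55 -> L from 22 -> R from 8

In-order: [8, 11, 22, 55, 67]


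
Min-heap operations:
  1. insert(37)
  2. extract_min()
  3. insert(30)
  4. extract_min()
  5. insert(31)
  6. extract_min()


insert(37) -> [37]
extract_min()->37, []
insert(30) -> [30]
extract_min()->30, []
insert(31) -> [31]
extract_min()->31, []

Final heap: []


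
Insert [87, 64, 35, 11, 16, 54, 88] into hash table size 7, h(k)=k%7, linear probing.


Insert 87: h=3 -> slot 3
Insert 64: h=1 -> slot 1
Insert 35: h=0 -> slot 0
Insert 11: h=4 -> slot 4
Insert 16: h=2 -> slot 2
Insert 54: h=5 -> slot 5
Insert 88: h=4, 2 probes -> slot 6

Table: [35, 64, 16, 87, 11, 54, 88]


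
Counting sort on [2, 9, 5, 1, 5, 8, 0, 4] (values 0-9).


Input: [2, 9, 5, 1, 5, 8, 0, 4]
Counts: [1, 1, 1, 0, 1, 2, 0, 0, 1, 1]

Sorted: [0, 1, 2, 4, 5, 5, 8, 9]


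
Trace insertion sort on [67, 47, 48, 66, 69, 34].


Initial: [67, 47, 48, 66, 69, 34]
Insert 47: [47, 67, 48, 66, 69, 34]
Insert 48: [47, 48, 67, 66, 69, 34]
Insert 66: [47, 48, 66, 67, 69, 34]
Insert 69: [47, 48, 66, 67, 69, 34]
Insert 34: [34, 47, 48, 66, 67, 69]

Sorted: [34, 47, 48, 66, 67, 69]


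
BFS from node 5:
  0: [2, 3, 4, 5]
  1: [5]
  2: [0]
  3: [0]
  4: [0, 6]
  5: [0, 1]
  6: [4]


Visit 5, enqueue [0, 1]
Visit 0, enqueue [2, 3, 4]
Visit 1, enqueue []
Visit 2, enqueue []
Visit 3, enqueue []
Visit 4, enqueue [6]
Visit 6, enqueue []

BFS order: [5, 0, 1, 2, 3, 4, 6]


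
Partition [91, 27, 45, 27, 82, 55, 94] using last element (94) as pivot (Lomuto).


Pivot: 94
  91 <= 94: advance i (no swap)
  27 <= 94: advance i (no swap)
  45 <= 94: advance i (no swap)
  27 <= 94: advance i (no swap)
  82 <= 94: advance i (no swap)
  55 <= 94: advance i (no swap)
Place pivot at 6: [91, 27, 45, 27, 82, 55, 94]

Partitioned: [91, 27, 45, 27, 82, 55, 94]


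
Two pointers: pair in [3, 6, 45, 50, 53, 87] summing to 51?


lo=0(3)+hi=5(87)=90
lo=0(3)+hi=4(53)=56
lo=0(3)+hi=3(50)=53
lo=0(3)+hi=2(45)=48
lo=1(6)+hi=2(45)=51

Yes: 6+45=51


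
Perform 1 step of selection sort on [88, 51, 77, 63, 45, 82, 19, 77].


Initial: [88, 51, 77, 63, 45, 82, 19, 77]
Step 1: min=19 at 6
  Swap: [19, 51, 77, 63, 45, 82, 88, 77]

After 1 step: [19, 51, 77, 63, 45, 82, 88, 77]


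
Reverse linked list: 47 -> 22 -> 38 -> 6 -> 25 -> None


Step 1: curr=47, set curr.next=prev(None) | reversed so far: 47
Step 2: curr=22, set curr.next=prev(47) | reversed so far: 22 -> 47
Step 3: curr=38, set curr.next=prev(22) | reversed so far: 38 -> 22 -> 47
Step 4: curr=6, set curr.next=prev(38) | reversed so far: 6 -> 38 -> 22 -> 47
Step 5: curr=25, set curr.next=prev(6) | reversed so far: 25 -> 6 -> 38 -> 22 -> 47

25 -> 6 -> 38 -> 22 -> 47 -> None


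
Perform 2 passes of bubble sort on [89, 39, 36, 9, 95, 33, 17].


Initial: [89, 39, 36, 9, 95, 33, 17]
Pass 1: [39, 36, 9, 89, 33, 17, 95] (5 swaps)
Pass 2: [36, 9, 39, 33, 17, 89, 95] (4 swaps)

After 2 passes: [36, 9, 39, 33, 17, 89, 95]


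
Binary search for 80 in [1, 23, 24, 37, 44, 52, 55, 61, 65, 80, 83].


Step 1: lo=0, hi=10, mid=5, val=52
Step 2: lo=6, hi=10, mid=8, val=65
Step 3: lo=9, hi=10, mid=9, val=80

Found at index 9


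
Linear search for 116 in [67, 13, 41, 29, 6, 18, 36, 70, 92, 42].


i=0: 67!=116
i=1: 13!=116
i=2: 41!=116
i=3: 29!=116
i=4: 6!=116
i=5: 18!=116
i=6: 36!=116
i=7: 70!=116
i=8: 92!=116
i=9: 42!=116

Not found, 10 comps


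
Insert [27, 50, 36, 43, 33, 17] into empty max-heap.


Insert 27: [27]
Insert 50: [50, 27]
Insert 36: [50, 27, 36]
Insert 43: [50, 43, 36, 27]
Insert 33: [50, 43, 36, 27, 33]
Insert 17: [50, 43, 36, 27, 33, 17]

Final heap: [50, 43, 36, 27, 33, 17]


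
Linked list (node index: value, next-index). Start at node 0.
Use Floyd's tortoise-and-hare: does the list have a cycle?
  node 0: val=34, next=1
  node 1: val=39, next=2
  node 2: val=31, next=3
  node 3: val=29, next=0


Floyd's tortoise (slow, +1) and hare (fast, +2):
  init: slow=0, fast=0
  step 1: slow=1, fast=2
  step 2: slow=2, fast=0
  step 3: slow=3, fast=2
  step 4: slow=0, fast=0
  slow == fast at node 0: cycle detected

Cycle: yes


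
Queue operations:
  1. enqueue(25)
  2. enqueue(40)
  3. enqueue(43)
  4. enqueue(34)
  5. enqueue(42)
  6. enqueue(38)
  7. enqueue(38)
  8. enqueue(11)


enqueue(25) -> [25]
enqueue(40) -> [25, 40]
enqueue(43) -> [25, 40, 43]
enqueue(34) -> [25, 40, 43, 34]
enqueue(42) -> [25, 40, 43, 34, 42]
enqueue(38) -> [25, 40, 43, 34, 42, 38]
enqueue(38) -> [25, 40, 43, 34, 42, 38, 38]
enqueue(11) -> [25, 40, 43, 34, 42, 38, 38, 11]

Final queue: [25, 40, 43, 34, 42, 38, 38, 11]


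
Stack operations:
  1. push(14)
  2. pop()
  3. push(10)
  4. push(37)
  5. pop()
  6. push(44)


push(14) -> [14]
pop()->14, []
push(10) -> [10]
push(37) -> [10, 37]
pop()->37, [10]
push(44) -> [10, 44]

Final stack: [10, 44]


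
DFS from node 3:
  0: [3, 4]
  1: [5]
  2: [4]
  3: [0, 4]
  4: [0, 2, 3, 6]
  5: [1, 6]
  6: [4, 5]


Visit 3, push [4, 0]
Visit 0, push [4]
Visit 4, push [6, 2]
Visit 2, push []
Visit 6, push [5]
Visit 5, push [1]
Visit 1, push []

DFS order: [3, 0, 4, 2, 6, 5, 1]


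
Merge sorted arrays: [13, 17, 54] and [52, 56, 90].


Take 13 from A
Take 17 from A
Take 52 from B
Take 54 from A

Merged: [13, 17, 52, 54, 56, 90]


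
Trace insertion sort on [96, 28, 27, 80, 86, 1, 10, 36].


Initial: [96, 28, 27, 80, 86, 1, 10, 36]
Insert 28: [28, 96, 27, 80, 86, 1, 10, 36]
Insert 27: [27, 28, 96, 80, 86, 1, 10, 36]
Insert 80: [27, 28, 80, 96, 86, 1, 10, 36]
Insert 86: [27, 28, 80, 86, 96, 1, 10, 36]
Insert 1: [1, 27, 28, 80, 86, 96, 10, 36]
Insert 10: [1, 10, 27, 28, 80, 86, 96, 36]
Insert 36: [1, 10, 27, 28, 36, 80, 86, 96]

Sorted: [1, 10, 27, 28, 36, 80, 86, 96]


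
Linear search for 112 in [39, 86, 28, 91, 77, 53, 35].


i=0: 39!=112
i=1: 86!=112
i=2: 28!=112
i=3: 91!=112
i=4: 77!=112
i=5: 53!=112
i=6: 35!=112

Not found, 7 comps


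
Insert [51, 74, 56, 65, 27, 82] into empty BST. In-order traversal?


Insert 51: root
Insert 74: R from 51
Insert 56: R from 51 -> L from 74
Insert 65: R from 51 -> L from 74 -> R from 56
Insert 27: L from 51
Insert 82: R from 51 -> R from 74

In-order: [27, 51, 56, 65, 74, 82]


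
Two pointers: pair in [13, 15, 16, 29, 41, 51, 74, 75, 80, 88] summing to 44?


lo=0(13)+hi=9(88)=101
lo=0(13)+hi=8(80)=93
lo=0(13)+hi=7(75)=88
lo=0(13)+hi=6(74)=87
lo=0(13)+hi=5(51)=64
lo=0(13)+hi=4(41)=54
lo=0(13)+hi=3(29)=42
lo=1(15)+hi=3(29)=44

Yes: 15+29=44


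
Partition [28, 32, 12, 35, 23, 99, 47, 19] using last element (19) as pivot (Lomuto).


Pivot: 19
  12 <= 19: swap -> [12, 32, 28, 35, 23, 99, 47, 19]
Place pivot at 1: [12, 19, 28, 35, 23, 99, 47, 32]

Partitioned: [12, 19, 28, 35, 23, 99, 47, 32]


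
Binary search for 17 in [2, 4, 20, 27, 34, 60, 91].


Step 1: lo=0, hi=6, mid=3, val=27
Step 2: lo=0, hi=2, mid=1, val=4
Step 3: lo=2, hi=2, mid=2, val=20

Not found


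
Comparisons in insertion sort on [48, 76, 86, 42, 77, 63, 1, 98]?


Algorithm: insertion sort
Input: [48, 76, 86, 42, 77, 63, 1, 98]
Sorted: [1, 42, 48, 63, 76, 77, 86, 98]

18


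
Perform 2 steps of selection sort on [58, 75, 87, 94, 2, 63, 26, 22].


Initial: [58, 75, 87, 94, 2, 63, 26, 22]
Step 1: min=2 at 4
  Swap: [2, 75, 87, 94, 58, 63, 26, 22]
Step 2: min=22 at 7
  Swap: [2, 22, 87, 94, 58, 63, 26, 75]

After 2 steps: [2, 22, 87, 94, 58, 63, 26, 75]


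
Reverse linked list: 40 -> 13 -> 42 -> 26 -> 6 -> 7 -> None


Step 1: curr=40, set curr.next=prev(None) | reversed so far: 40
Step 2: curr=13, set curr.next=prev(40) | reversed so far: 13 -> 40
Step 3: curr=42, set curr.next=prev(13) | reversed so far: 42 -> 13 -> 40
Step 4: curr=26, set curr.next=prev(42) | reversed so far: 26 -> 42 -> 13 -> 40
Step 5: curr=6, set curr.next=prev(26) | reversed so far: 6 -> 26 -> 42 -> 13 -> 40
Step 6: curr=7, set curr.next=prev(6) | reversed so far: 7 -> 6 -> 26 -> 42 -> 13 -> 40

7 -> 6 -> 26 -> 42 -> 13 -> 40 -> None


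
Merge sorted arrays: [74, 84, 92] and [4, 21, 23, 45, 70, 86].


Take 4 from B
Take 21 from B
Take 23 from B
Take 45 from B
Take 70 from B
Take 74 from A
Take 84 from A
Take 86 from B

Merged: [4, 21, 23, 45, 70, 74, 84, 86, 92]


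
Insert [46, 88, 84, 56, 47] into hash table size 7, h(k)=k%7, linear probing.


Insert 46: h=4 -> slot 4
Insert 88: h=4, 1 probes -> slot 5
Insert 84: h=0 -> slot 0
Insert 56: h=0, 1 probes -> slot 1
Insert 47: h=5, 1 probes -> slot 6

Table: [84, 56, None, None, 46, 88, 47]


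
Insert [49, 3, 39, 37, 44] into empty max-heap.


Insert 49: [49]
Insert 3: [49, 3]
Insert 39: [49, 3, 39]
Insert 37: [49, 37, 39, 3]
Insert 44: [49, 44, 39, 3, 37]

Final heap: [49, 44, 39, 3, 37]


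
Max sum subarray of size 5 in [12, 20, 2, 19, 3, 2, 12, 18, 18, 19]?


[0:5]: 56
[1:6]: 46
[2:7]: 38
[3:8]: 54
[4:9]: 53
[5:10]: 69

Max: 69 at [5:10]


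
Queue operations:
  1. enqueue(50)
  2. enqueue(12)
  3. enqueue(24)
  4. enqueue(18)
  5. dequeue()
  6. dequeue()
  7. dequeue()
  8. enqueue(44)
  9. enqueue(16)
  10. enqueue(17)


enqueue(50) -> [50]
enqueue(12) -> [50, 12]
enqueue(24) -> [50, 12, 24]
enqueue(18) -> [50, 12, 24, 18]
dequeue()->50, [12, 24, 18]
dequeue()->12, [24, 18]
dequeue()->24, [18]
enqueue(44) -> [18, 44]
enqueue(16) -> [18, 44, 16]
enqueue(17) -> [18, 44, 16, 17]

Final queue: [18, 44, 16, 17]


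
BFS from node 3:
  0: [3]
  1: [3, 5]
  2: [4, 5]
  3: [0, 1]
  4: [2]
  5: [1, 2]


Visit 3, enqueue [0, 1]
Visit 0, enqueue []
Visit 1, enqueue [5]
Visit 5, enqueue [2]
Visit 2, enqueue [4]
Visit 4, enqueue []

BFS order: [3, 0, 1, 5, 2, 4]


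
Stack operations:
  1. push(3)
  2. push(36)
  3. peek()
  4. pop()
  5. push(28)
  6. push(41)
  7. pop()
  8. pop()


push(3) -> [3]
push(36) -> [3, 36]
peek()->36
pop()->36, [3]
push(28) -> [3, 28]
push(41) -> [3, 28, 41]
pop()->41, [3, 28]
pop()->28, [3]

Final stack: [3]


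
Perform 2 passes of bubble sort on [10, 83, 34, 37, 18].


Initial: [10, 83, 34, 37, 18]
Pass 1: [10, 34, 37, 18, 83] (3 swaps)
Pass 2: [10, 34, 18, 37, 83] (1 swaps)

After 2 passes: [10, 34, 18, 37, 83]


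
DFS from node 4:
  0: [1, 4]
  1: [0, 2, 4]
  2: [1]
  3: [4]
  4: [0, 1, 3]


Visit 4, push [3, 1, 0]
Visit 0, push [1]
Visit 1, push [2]
Visit 2, push []
Visit 3, push []

DFS order: [4, 0, 1, 2, 3]


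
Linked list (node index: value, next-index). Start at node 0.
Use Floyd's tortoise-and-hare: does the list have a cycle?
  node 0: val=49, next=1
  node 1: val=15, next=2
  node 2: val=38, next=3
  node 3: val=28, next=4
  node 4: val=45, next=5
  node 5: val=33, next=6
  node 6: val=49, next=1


Floyd's tortoise (slow, +1) and hare (fast, +2):
  init: slow=0, fast=0
  step 1: slow=1, fast=2
  step 2: slow=2, fast=4
  step 3: slow=3, fast=6
  step 4: slow=4, fast=2
  step 5: slow=5, fast=4
  step 6: slow=6, fast=6
  slow == fast at node 6: cycle detected

Cycle: yes


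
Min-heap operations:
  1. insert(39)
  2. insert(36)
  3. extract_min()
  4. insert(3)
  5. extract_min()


insert(39) -> [39]
insert(36) -> [36, 39]
extract_min()->36, [39]
insert(3) -> [3, 39]
extract_min()->3, [39]

Final heap: [39]


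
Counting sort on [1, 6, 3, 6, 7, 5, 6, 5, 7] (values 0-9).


Input: [1, 6, 3, 6, 7, 5, 6, 5, 7]
Counts: [0, 1, 0, 1, 0, 2, 3, 2, 0, 0]

Sorted: [1, 3, 5, 5, 6, 6, 6, 7, 7]


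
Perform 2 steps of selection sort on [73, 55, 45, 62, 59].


Initial: [73, 55, 45, 62, 59]
Step 1: min=45 at 2
  Swap: [45, 55, 73, 62, 59]
Step 2: min=55 at 1
  Swap: [45, 55, 73, 62, 59]

After 2 steps: [45, 55, 73, 62, 59]


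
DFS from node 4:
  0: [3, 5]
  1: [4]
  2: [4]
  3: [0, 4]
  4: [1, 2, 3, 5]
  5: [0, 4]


Visit 4, push [5, 3, 2, 1]
Visit 1, push []
Visit 2, push []
Visit 3, push [0]
Visit 0, push [5]
Visit 5, push []

DFS order: [4, 1, 2, 3, 0, 5]


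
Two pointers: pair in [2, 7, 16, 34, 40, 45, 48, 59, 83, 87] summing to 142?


lo=0(2)+hi=9(87)=89
lo=1(7)+hi=9(87)=94
lo=2(16)+hi=9(87)=103
lo=3(34)+hi=9(87)=121
lo=4(40)+hi=9(87)=127
lo=5(45)+hi=9(87)=132
lo=6(48)+hi=9(87)=135
lo=7(59)+hi=9(87)=146
lo=7(59)+hi=8(83)=142

Yes: 59+83=142


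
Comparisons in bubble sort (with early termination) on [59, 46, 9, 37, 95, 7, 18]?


Algorithm: bubble sort (with early termination)
Input: [59, 46, 9, 37, 95, 7, 18]
Sorted: [7, 9, 18, 37, 46, 59, 95]

21


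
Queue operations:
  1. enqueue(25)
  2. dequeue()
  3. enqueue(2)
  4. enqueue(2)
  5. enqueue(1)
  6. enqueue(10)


enqueue(25) -> [25]
dequeue()->25, []
enqueue(2) -> [2]
enqueue(2) -> [2, 2]
enqueue(1) -> [2, 2, 1]
enqueue(10) -> [2, 2, 1, 10]

Final queue: [2, 2, 1, 10]


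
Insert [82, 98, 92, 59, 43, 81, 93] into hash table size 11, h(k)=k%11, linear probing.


Insert 82: h=5 -> slot 5
Insert 98: h=10 -> slot 10
Insert 92: h=4 -> slot 4
Insert 59: h=4, 2 probes -> slot 6
Insert 43: h=10, 1 probes -> slot 0
Insert 81: h=4, 3 probes -> slot 7
Insert 93: h=5, 3 probes -> slot 8

Table: [43, None, None, None, 92, 82, 59, 81, 93, None, 98]


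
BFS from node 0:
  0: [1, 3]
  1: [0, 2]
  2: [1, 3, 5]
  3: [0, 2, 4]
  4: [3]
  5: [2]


Visit 0, enqueue [1, 3]
Visit 1, enqueue [2]
Visit 3, enqueue [4]
Visit 2, enqueue [5]
Visit 4, enqueue []
Visit 5, enqueue []

BFS order: [0, 1, 3, 2, 4, 5]


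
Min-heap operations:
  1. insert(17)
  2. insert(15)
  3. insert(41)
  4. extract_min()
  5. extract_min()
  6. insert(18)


insert(17) -> [17]
insert(15) -> [15, 17]
insert(41) -> [15, 17, 41]
extract_min()->15, [17, 41]
extract_min()->17, [41]
insert(18) -> [18, 41]

Final heap: [18, 41]


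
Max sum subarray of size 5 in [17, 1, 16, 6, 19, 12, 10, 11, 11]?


[0:5]: 59
[1:6]: 54
[2:7]: 63
[3:8]: 58
[4:9]: 63

Max: 63 at [2:7]


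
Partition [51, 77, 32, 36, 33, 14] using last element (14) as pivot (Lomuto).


Pivot: 14
Place pivot at 0: [14, 77, 32, 36, 33, 51]

Partitioned: [14, 77, 32, 36, 33, 51]


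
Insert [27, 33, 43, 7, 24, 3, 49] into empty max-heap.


Insert 27: [27]
Insert 33: [33, 27]
Insert 43: [43, 27, 33]
Insert 7: [43, 27, 33, 7]
Insert 24: [43, 27, 33, 7, 24]
Insert 3: [43, 27, 33, 7, 24, 3]
Insert 49: [49, 27, 43, 7, 24, 3, 33]

Final heap: [49, 27, 43, 7, 24, 3, 33]


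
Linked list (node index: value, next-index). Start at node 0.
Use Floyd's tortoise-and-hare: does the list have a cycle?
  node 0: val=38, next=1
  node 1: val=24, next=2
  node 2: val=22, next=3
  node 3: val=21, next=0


Floyd's tortoise (slow, +1) and hare (fast, +2):
  init: slow=0, fast=0
  step 1: slow=1, fast=2
  step 2: slow=2, fast=0
  step 3: slow=3, fast=2
  step 4: slow=0, fast=0
  slow == fast at node 0: cycle detected

Cycle: yes


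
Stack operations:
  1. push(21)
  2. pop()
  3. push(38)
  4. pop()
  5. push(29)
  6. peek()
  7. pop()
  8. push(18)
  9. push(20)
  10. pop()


push(21) -> [21]
pop()->21, []
push(38) -> [38]
pop()->38, []
push(29) -> [29]
peek()->29
pop()->29, []
push(18) -> [18]
push(20) -> [18, 20]
pop()->20, [18]

Final stack: [18]


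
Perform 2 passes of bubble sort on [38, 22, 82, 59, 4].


Initial: [38, 22, 82, 59, 4]
Pass 1: [22, 38, 59, 4, 82] (3 swaps)
Pass 2: [22, 38, 4, 59, 82] (1 swaps)

After 2 passes: [22, 38, 4, 59, 82]


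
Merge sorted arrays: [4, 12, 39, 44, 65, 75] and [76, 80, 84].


Take 4 from A
Take 12 from A
Take 39 from A
Take 44 from A
Take 65 from A
Take 75 from A

Merged: [4, 12, 39, 44, 65, 75, 76, 80, 84]


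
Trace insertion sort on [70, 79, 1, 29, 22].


Initial: [70, 79, 1, 29, 22]
Insert 79: [70, 79, 1, 29, 22]
Insert 1: [1, 70, 79, 29, 22]
Insert 29: [1, 29, 70, 79, 22]
Insert 22: [1, 22, 29, 70, 79]

Sorted: [1, 22, 29, 70, 79]


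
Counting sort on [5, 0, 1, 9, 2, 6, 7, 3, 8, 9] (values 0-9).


Input: [5, 0, 1, 9, 2, 6, 7, 3, 8, 9]
Counts: [1, 1, 1, 1, 0, 1, 1, 1, 1, 2]

Sorted: [0, 1, 2, 3, 5, 6, 7, 8, 9, 9]


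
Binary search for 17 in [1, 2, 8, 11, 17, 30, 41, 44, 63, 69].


Step 1: lo=0, hi=9, mid=4, val=17

Found at index 4


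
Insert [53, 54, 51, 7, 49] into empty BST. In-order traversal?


Insert 53: root
Insert 54: R from 53
Insert 51: L from 53
Insert 7: L from 53 -> L from 51
Insert 49: L from 53 -> L from 51 -> R from 7

In-order: [7, 49, 51, 53, 54]


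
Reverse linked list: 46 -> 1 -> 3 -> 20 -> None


Step 1: curr=46, set curr.next=prev(None) | reversed so far: 46
Step 2: curr=1, set curr.next=prev(46) | reversed so far: 1 -> 46
Step 3: curr=3, set curr.next=prev(1) | reversed so far: 3 -> 1 -> 46
Step 4: curr=20, set curr.next=prev(3) | reversed so far: 20 -> 3 -> 1 -> 46

20 -> 3 -> 1 -> 46 -> None


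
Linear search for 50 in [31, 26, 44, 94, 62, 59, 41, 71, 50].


i=0: 31!=50
i=1: 26!=50
i=2: 44!=50
i=3: 94!=50
i=4: 62!=50
i=5: 59!=50
i=6: 41!=50
i=7: 71!=50
i=8: 50==50 found!

Found at 8, 9 comps


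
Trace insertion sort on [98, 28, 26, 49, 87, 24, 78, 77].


Initial: [98, 28, 26, 49, 87, 24, 78, 77]
Insert 28: [28, 98, 26, 49, 87, 24, 78, 77]
Insert 26: [26, 28, 98, 49, 87, 24, 78, 77]
Insert 49: [26, 28, 49, 98, 87, 24, 78, 77]
Insert 87: [26, 28, 49, 87, 98, 24, 78, 77]
Insert 24: [24, 26, 28, 49, 87, 98, 78, 77]
Insert 78: [24, 26, 28, 49, 78, 87, 98, 77]
Insert 77: [24, 26, 28, 49, 77, 78, 87, 98]

Sorted: [24, 26, 28, 49, 77, 78, 87, 98]


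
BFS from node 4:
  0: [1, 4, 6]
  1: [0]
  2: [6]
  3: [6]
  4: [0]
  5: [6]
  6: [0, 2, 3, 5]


Visit 4, enqueue [0]
Visit 0, enqueue [1, 6]
Visit 1, enqueue []
Visit 6, enqueue [2, 3, 5]
Visit 2, enqueue []
Visit 3, enqueue []
Visit 5, enqueue []

BFS order: [4, 0, 1, 6, 2, 3, 5]


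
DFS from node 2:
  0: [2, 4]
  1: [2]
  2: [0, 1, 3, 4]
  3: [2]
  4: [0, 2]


Visit 2, push [4, 3, 1, 0]
Visit 0, push [4]
Visit 4, push []
Visit 1, push []
Visit 3, push []

DFS order: [2, 0, 4, 1, 3]


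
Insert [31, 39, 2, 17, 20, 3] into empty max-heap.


Insert 31: [31]
Insert 39: [39, 31]
Insert 2: [39, 31, 2]
Insert 17: [39, 31, 2, 17]
Insert 20: [39, 31, 2, 17, 20]
Insert 3: [39, 31, 3, 17, 20, 2]

Final heap: [39, 31, 3, 17, 20, 2]


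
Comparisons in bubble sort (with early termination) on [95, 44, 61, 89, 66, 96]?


Algorithm: bubble sort (with early termination)
Input: [95, 44, 61, 89, 66, 96]
Sorted: [44, 61, 66, 89, 95, 96]

12


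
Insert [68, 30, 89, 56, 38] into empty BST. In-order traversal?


Insert 68: root
Insert 30: L from 68
Insert 89: R from 68
Insert 56: L from 68 -> R from 30
Insert 38: L from 68 -> R from 30 -> L from 56

In-order: [30, 38, 56, 68, 89]


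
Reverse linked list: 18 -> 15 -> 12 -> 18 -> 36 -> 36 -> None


Step 1: curr=18, set curr.next=prev(None) | reversed so far: 18
Step 2: curr=15, set curr.next=prev(18) | reversed so far: 15 -> 18
Step 3: curr=12, set curr.next=prev(15) | reversed so far: 12 -> 15 -> 18
Step 4: curr=18, set curr.next=prev(12) | reversed so far: 18 -> 12 -> 15 -> 18
Step 5: curr=36, set curr.next=prev(18) | reversed so far: 36 -> 18 -> 12 -> 15 -> 18
Step 6: curr=36, set curr.next=prev(36) | reversed so far: 36 -> 36 -> 18 -> 12 -> 15 -> 18

36 -> 36 -> 18 -> 12 -> 15 -> 18 -> None


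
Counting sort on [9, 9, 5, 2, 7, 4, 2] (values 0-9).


Input: [9, 9, 5, 2, 7, 4, 2]
Counts: [0, 0, 2, 0, 1, 1, 0, 1, 0, 2]

Sorted: [2, 2, 4, 5, 7, 9, 9]


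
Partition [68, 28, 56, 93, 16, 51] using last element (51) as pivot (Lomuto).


Pivot: 51
  28 <= 51: swap -> [28, 68, 56, 93, 16, 51]
  16 <= 51: swap -> [28, 16, 56, 93, 68, 51]
Place pivot at 2: [28, 16, 51, 93, 68, 56]

Partitioned: [28, 16, 51, 93, 68, 56]


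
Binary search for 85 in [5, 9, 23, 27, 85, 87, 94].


Step 1: lo=0, hi=6, mid=3, val=27
Step 2: lo=4, hi=6, mid=5, val=87
Step 3: lo=4, hi=4, mid=4, val=85

Found at index 4


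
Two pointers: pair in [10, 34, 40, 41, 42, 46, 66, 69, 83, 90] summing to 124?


lo=0(10)+hi=9(90)=100
lo=1(34)+hi=9(90)=124

Yes: 34+90=124


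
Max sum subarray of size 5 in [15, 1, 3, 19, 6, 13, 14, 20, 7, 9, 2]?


[0:5]: 44
[1:6]: 42
[2:7]: 55
[3:8]: 72
[4:9]: 60
[5:10]: 63
[6:11]: 52

Max: 72 at [3:8]


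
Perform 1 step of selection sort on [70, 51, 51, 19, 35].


Initial: [70, 51, 51, 19, 35]
Step 1: min=19 at 3
  Swap: [19, 51, 51, 70, 35]

After 1 step: [19, 51, 51, 70, 35]


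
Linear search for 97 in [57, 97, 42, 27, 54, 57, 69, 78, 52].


i=0: 57!=97
i=1: 97==97 found!

Found at 1, 2 comps


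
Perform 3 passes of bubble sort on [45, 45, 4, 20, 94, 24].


Initial: [45, 45, 4, 20, 94, 24]
Pass 1: [45, 4, 20, 45, 24, 94] (3 swaps)
Pass 2: [4, 20, 45, 24, 45, 94] (3 swaps)
Pass 3: [4, 20, 24, 45, 45, 94] (1 swaps)

After 3 passes: [4, 20, 24, 45, 45, 94]


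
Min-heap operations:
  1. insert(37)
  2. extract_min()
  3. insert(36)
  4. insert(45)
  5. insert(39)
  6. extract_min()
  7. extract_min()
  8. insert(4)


insert(37) -> [37]
extract_min()->37, []
insert(36) -> [36]
insert(45) -> [36, 45]
insert(39) -> [36, 45, 39]
extract_min()->36, [39, 45]
extract_min()->39, [45]
insert(4) -> [4, 45]

Final heap: [4, 45]


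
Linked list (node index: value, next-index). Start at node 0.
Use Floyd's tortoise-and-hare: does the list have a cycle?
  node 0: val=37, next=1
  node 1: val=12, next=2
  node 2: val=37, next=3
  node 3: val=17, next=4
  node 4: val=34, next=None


Floyd's tortoise (slow, +1) and hare (fast, +2):
  init: slow=0, fast=0
  step 1: slow=1, fast=2
  step 2: slow=2, fast=4
  step 3: fast -> None, no cycle

Cycle: no


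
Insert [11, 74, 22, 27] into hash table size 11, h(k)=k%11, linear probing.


Insert 11: h=0 -> slot 0
Insert 74: h=8 -> slot 8
Insert 22: h=0, 1 probes -> slot 1
Insert 27: h=5 -> slot 5

Table: [11, 22, None, None, None, 27, None, None, 74, None, None]
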